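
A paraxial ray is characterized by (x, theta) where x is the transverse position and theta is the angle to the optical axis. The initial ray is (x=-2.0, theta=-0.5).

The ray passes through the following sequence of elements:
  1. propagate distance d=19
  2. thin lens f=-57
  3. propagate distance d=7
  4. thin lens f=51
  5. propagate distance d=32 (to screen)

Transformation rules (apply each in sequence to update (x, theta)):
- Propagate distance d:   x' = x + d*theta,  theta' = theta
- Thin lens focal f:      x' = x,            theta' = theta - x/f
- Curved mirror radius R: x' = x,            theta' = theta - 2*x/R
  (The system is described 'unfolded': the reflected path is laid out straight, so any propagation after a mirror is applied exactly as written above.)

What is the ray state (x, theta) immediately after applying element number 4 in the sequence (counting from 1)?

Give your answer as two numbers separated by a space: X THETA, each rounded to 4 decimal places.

Initial: x=-2.0000 theta=-0.5000
After 1 (propagate distance d=19): x=-11.5000 theta=-0.5000
After 2 (thin lens f=-57): x=-11.5000 theta=-40/57 (≈-0.7018)
After 3 (propagate distance d=7): x=-1871/114 (≈-16.4123) theta=-40/57 (≈-0.7018)
After 4 (thin lens f=51): x=-1871/114 (≈-16.4123) theta=-2209/5814 (≈-0.3799)
Rounded to 4 decimal places: x = -16.4123, theta = -0.3799

Answer: -16.4123 -0.3799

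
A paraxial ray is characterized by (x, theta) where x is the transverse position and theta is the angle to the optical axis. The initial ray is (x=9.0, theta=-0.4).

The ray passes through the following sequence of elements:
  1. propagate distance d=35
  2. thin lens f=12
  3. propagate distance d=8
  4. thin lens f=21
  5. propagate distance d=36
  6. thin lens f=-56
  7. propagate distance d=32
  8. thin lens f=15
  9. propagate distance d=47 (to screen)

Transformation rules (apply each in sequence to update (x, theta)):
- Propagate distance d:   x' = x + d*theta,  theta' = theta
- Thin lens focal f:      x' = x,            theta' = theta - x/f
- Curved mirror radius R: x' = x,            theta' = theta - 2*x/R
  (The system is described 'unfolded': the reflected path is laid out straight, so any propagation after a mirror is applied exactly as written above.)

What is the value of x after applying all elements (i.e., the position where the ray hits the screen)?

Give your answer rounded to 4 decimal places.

Initial: x=9.0000 theta=-0.4000
After 1 (propagate distance d=35): x=-5.0000 theta=-0.4000
After 2 (thin lens f=12): x=-5.0000 theta=1/60 (≈0.0167)
After 3 (propagate distance d=8): x=-73/15 (≈-4.8667) theta=1/60 (≈0.0167)
After 4 (thin lens f=21): x=-73/15 (≈-4.8667) theta=313/1260 (≈0.2484)
After 5 (propagate distance d=36): x=428/105 (≈4.0762) theta=313/1260 (≈0.2484)
After 6 (thin lens f=-56): x=428/105 (≈4.0762) theta=2833/8820 (≈0.3212)
After 7 (propagate distance d=32): x=31652/2205 (≈14.3546) theta=2833/8820 (≈0.3212)
After 8 (thin lens f=15): x=31652/2205 (≈14.3546) theta=-84113/132300 (≈-0.6358)
After 9 (propagate distance d=47 (to screen)): x=-2054191/132300 (≈-15.5268) theta=-84113/132300 (≈-0.6358)
Rounded to 4 decimal places: x = -15.5268

Answer: -15.5268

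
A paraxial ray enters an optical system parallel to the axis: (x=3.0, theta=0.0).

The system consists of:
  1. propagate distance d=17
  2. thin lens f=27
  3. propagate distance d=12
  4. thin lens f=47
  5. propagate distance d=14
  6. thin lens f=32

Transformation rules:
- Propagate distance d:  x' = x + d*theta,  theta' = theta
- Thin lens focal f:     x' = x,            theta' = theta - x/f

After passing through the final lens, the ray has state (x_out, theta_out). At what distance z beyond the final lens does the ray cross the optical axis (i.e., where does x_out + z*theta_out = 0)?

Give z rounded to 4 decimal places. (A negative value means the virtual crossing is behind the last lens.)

Answer: -2.8644

Derivation:
Initial: x=3.0000 theta=0.0000
After 1 (propagate distance d=17): x=3.0000 theta=0.0000
After 2 (thin lens f=27): x=3.0000 theta=-1/9 (≈-0.1111)
After 3 (propagate distance d=12): x=5/3 (≈1.6667) theta=-1/9 (≈-0.1111)
After 4 (thin lens f=47): x=5/3 (≈1.6667) theta=-62/423 (≈-0.1466)
After 5 (propagate distance d=14): x=-163/423 (≈-0.3853) theta=-62/423 (≈-0.1466)
After 6 (thin lens f=32): x=-163/423 (≈-0.3853) theta=-607/4512 (≈-0.1345)
z_focus = -x_out/theta_out = -(-163/423)/(-607/4512) = -5216/1821 ≈ -2.8644
Rounded to 4 decimal places: z = -2.8644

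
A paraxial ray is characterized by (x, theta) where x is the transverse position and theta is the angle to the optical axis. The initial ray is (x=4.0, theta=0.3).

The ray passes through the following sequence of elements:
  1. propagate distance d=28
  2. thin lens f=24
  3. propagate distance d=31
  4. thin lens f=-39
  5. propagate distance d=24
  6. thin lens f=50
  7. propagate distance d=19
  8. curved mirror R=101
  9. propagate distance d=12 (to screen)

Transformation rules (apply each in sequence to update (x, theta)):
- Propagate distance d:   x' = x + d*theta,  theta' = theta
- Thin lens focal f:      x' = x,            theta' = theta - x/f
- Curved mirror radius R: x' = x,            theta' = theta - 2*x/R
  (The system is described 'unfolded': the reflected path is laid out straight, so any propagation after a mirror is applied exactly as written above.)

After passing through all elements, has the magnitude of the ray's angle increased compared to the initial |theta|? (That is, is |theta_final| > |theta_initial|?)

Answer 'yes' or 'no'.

Answer: no

Derivation:
Initial: x=4.0000 theta=0.3000
After 1 (propagate distance d=28): x=12.4000 theta=0.3000
After 2 (thin lens f=24): x=12.4000 theta=-13/60 (≈-0.2167)
After 3 (propagate distance d=31): x=341/60 (≈5.6833) theta=-13/60 (≈-0.2167)
After 4 (thin lens f=-39): x=341/60 (≈5.6833) theta=-83/1170 (≈-0.0709)
After 5 (propagate distance d=24): x=207/52 (≈3.9808) theta=-83/1170 (≈-0.0709)
After 6 (thin lens f=50): x=207/52 (≈3.9808) theta=-271/1800 (≈-0.1506)
After 7 (propagate distance d=19): x=26213/23400 (≈1.1202) theta=-271/1800 (≈-0.1506)
After 8 (curved mirror R=101): x=26213/23400 (≈1.1202) theta=-45361/262600 (≈-0.1727)
After 9 (propagate distance d=12 (to screen)): x=-90059/94536 (≈-0.9526) theta=-45361/262600 (≈-0.1727)
|theta_initial|=0.3000 |theta_final|=45361/262600 (≈0.1727) -> not increased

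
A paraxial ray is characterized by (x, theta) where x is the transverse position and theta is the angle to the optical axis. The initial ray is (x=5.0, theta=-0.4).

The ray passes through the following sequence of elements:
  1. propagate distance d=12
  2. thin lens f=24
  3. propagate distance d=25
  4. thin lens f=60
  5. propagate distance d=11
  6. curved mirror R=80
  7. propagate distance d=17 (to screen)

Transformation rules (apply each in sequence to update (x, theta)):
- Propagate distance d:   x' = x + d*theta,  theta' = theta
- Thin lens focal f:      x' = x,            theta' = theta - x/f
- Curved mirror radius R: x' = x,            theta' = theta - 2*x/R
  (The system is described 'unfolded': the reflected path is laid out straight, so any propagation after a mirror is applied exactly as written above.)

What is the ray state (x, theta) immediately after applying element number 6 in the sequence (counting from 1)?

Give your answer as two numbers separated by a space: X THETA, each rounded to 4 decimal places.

Answer: -12.6651 0.0751

Derivation:
Initial: x=5.0000 theta=-0.4000
After 1 (propagate distance d=12): x=0.2000 theta=-0.4000
After 2 (thin lens f=24): x=0.2000 theta=-49/120 (≈-0.4083)
After 3 (propagate distance d=25): x=-1201/120 (≈-10.0083) theta=-49/120 (≈-0.4083)
After 4 (thin lens f=60): x=-1201/120 (≈-10.0083) theta=-1739/7200 (≈-0.2415)
After 5 (propagate distance d=11): x=-91189/7200 (≈-12.6651) theta=-1739/7200 (≈-0.2415)
After 6 (curved mirror R=80): x=-91189/7200 (≈-12.6651) theta=21629/288000 (≈0.0751)
Rounded to 4 decimal places: x = -12.6651, theta = 0.0751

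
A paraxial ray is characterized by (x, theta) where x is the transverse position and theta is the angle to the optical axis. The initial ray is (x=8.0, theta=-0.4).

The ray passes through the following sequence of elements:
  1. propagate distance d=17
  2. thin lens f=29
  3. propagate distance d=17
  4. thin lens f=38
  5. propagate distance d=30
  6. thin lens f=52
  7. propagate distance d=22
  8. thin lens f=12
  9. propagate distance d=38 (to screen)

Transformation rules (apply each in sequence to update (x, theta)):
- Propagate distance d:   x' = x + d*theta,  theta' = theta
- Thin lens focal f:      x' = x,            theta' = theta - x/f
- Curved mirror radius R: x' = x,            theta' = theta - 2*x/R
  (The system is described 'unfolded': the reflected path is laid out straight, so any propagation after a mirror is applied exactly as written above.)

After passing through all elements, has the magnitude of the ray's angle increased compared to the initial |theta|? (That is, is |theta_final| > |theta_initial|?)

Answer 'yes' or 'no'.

Answer: yes

Derivation:
Initial: x=8.0000 theta=-0.4000
After 1 (propagate distance d=17): x=1.2000 theta=-0.4000
After 2 (thin lens f=29): x=1.2000 theta=-64/145 (≈-0.4414)
After 3 (propagate distance d=17): x=-914/145 (≈-6.3034) theta=-64/145 (≈-0.4414)
After 4 (thin lens f=38): x=-914/145 (≈-6.3034) theta=-759/2755 (≈-0.2755)
After 5 (propagate distance d=30): x=-1384/95 (≈-14.5684) theta=-759/2755 (≈-0.2755)
After 6 (thin lens f=52): x=-1384/95 (≈-14.5684) theta=167/35815 (≈0.0047)
After 7 (propagate distance d=22): x=-518094/35815 (≈-14.4658) theta=167/35815 (≈0.0047)
After 8 (thin lens f=12): x=-518094/35815 (≈-14.4658) theta=86683/71630 (≈1.2101)
After 9 (propagate distance d=38 (to screen)): x=38927/1235 (≈31.5198) theta=86683/71630 (≈1.2101)
|theta_initial|=0.4000 |theta_final|=86683/71630 (≈1.2101) -> increased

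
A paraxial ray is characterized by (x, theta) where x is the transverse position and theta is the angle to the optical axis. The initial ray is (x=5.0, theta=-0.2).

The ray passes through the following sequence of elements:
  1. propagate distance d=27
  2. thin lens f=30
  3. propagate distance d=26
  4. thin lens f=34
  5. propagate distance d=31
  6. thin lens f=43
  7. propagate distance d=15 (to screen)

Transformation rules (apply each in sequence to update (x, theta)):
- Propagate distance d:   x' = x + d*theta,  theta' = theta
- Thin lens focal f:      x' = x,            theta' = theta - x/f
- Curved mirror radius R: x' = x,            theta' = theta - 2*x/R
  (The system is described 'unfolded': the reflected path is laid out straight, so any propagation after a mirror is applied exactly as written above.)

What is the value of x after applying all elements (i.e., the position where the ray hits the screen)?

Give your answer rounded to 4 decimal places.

Initial: x=5.0000 theta=-0.2000
After 1 (propagate distance d=27): x=-0.4000 theta=-0.2000
After 2 (thin lens f=30): x=-0.4000 theta=-14/75 (≈-0.1867)
After 3 (propagate distance d=26): x=-394/75 (≈-5.2533) theta=-14/75 (≈-0.1867)
After 4 (thin lens f=34): x=-394/75 (≈-5.2533) theta=-41/1275 (≈-0.0322)
After 5 (propagate distance d=31): x=-7969/1275 (≈-6.2502) theta=-41/1275 (≈-0.0322)
After 6 (thin lens f=43): x=-7969/1275 (≈-6.2502) theta=6206/54825 (≈0.1132)
After 7 (propagate distance d=15 (to screen)): x=-14681/3225 (≈-4.5522) theta=6206/54825 (≈0.1132)
Rounded to 4 decimal places: x = -4.5522

Answer: -4.5522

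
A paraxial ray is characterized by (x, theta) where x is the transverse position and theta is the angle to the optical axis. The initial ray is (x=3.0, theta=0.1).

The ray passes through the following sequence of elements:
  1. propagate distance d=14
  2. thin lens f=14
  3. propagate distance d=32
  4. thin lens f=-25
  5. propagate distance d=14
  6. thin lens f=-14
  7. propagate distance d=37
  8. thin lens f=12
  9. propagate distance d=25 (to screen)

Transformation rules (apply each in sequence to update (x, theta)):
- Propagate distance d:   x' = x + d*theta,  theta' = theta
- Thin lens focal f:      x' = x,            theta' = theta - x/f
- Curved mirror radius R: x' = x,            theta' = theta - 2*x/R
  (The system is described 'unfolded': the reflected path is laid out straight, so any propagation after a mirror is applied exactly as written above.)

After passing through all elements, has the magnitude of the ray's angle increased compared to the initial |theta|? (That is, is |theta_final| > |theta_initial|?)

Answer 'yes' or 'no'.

Answer: yes

Derivation:
Initial: x=3.0000 theta=0.1000
After 1 (propagate distance d=14): x=4.4000 theta=0.1000
After 2 (thin lens f=14): x=4.4000 theta=-3/14 (≈-0.2143)
After 3 (propagate distance d=32): x=-86/35 (≈-2.4571) theta=-3/14 (≈-0.2143)
After 4 (thin lens f=-25): x=-86/35 (≈-2.4571) theta=-547/1750 (≈-0.3126)
After 5 (propagate distance d=14): x=-5979/875 (≈-6.8331) theta=-547/1750 (≈-0.3126)
After 6 (thin lens f=-14): x=-5979/875 (≈-6.8331) theta=-4904/6125 (≈-0.8007)
After 7 (propagate distance d=37): x=-223301/6125 (≈-36.4573) theta=-4904/6125 (≈-0.8007)
After 8 (thin lens f=12): x=-223301/6125 (≈-36.4573) theta=164453/73500 (≈2.2375)
After 9 (propagate distance d=25 (to screen)): x=1431713/73500 (≈19.4791) theta=164453/73500 (≈2.2375)
|theta_initial|=0.1000 |theta_final|=164453/73500 (≈2.2375) -> increased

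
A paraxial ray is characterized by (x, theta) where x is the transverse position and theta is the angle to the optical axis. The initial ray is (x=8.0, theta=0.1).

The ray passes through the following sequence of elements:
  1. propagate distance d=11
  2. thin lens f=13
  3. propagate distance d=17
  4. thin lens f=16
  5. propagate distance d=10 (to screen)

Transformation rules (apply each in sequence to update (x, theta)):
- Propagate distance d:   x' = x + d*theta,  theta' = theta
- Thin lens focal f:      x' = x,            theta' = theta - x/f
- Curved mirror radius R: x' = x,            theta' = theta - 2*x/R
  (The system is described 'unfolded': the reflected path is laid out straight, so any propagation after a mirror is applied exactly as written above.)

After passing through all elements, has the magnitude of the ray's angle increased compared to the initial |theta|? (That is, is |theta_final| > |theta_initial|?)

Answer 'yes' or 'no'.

Answer: yes

Derivation:
Initial: x=8.0000 theta=0.1000
After 1 (propagate distance d=11): x=9.1000 theta=0.1000
After 2 (thin lens f=13): x=9.1000 theta=-0.6000
After 3 (propagate distance d=17): x=-1.1000 theta=-0.6000
After 4 (thin lens f=16): x=-1.1000 theta=-17/32 (≈-0.5313)
After 5 (propagate distance d=10 (to screen)): x=-6.4125 theta=-17/32 (≈-0.5313)
|theta_initial|=0.1000 |theta_final|=17/32 (≈0.5313) -> increased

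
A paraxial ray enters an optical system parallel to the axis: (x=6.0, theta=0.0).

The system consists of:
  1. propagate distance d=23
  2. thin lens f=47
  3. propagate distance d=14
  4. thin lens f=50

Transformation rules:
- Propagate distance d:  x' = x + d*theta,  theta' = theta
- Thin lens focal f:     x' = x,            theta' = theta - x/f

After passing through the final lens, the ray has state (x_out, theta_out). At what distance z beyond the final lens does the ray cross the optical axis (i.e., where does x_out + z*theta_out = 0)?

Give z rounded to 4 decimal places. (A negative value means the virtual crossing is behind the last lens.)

Answer: 19.8795

Derivation:
Initial: x=6.0000 theta=0.0000
After 1 (propagate distance d=23): x=6.0000 theta=0.0000
After 2 (thin lens f=47): x=6.0000 theta=-6/47 (≈-0.1277)
After 3 (propagate distance d=14): x=198/47 (≈4.2128) theta=-6/47 (≈-0.1277)
After 4 (thin lens f=50): x=198/47 (≈4.2128) theta=-249/1175 (≈-0.2119)
z_focus = -x_out/theta_out = -(198/47)/(-249/1175) = 1650/83 ≈ 19.8795
Rounded to 4 decimal places: z = 19.8795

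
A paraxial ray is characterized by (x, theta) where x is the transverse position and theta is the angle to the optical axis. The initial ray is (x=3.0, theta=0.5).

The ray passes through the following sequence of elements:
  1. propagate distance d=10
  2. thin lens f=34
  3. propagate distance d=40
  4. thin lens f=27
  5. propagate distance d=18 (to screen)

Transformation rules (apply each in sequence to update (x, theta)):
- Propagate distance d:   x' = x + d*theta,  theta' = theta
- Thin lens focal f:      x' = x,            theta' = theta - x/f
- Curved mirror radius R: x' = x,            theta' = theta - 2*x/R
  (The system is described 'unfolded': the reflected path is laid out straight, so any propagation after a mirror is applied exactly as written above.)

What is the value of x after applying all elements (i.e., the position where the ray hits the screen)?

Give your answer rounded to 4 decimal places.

Initial: x=3.0000 theta=0.5000
After 1 (propagate distance d=10): x=8.0000 theta=0.5000
After 2 (thin lens f=34): x=8.0000 theta=9/34 (≈0.2647)
After 3 (propagate distance d=40): x=316/17 (≈18.5882) theta=9/34 (≈0.2647)
After 4 (thin lens f=27): x=316/17 (≈18.5882) theta=-389/918 (≈-0.4237)
After 5 (propagate distance d=18 (to screen)): x=559/51 (≈10.9608) theta=-389/918 (≈-0.4237)
Rounded to 4 decimal places: x = 10.9608

Answer: 10.9608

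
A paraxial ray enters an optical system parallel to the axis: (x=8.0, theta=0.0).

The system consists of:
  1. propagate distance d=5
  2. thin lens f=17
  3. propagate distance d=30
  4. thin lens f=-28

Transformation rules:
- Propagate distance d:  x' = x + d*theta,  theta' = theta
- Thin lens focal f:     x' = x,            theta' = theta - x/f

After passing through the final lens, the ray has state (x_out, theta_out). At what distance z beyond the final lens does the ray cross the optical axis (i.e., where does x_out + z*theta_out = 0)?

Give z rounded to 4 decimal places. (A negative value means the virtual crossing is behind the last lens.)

Answer: -8.8780

Derivation:
Initial: x=8.0000 theta=0.0000
After 1 (propagate distance d=5): x=8.0000 theta=0.0000
After 2 (thin lens f=17): x=8.0000 theta=-8/17 (≈-0.4706)
After 3 (propagate distance d=30): x=-104/17 (≈-6.1176) theta=-8/17 (≈-0.4706)
After 4 (thin lens f=-28): x=-104/17 (≈-6.1176) theta=-82/119 (≈-0.6891)
z_focus = -x_out/theta_out = -(-104/17)/(-82/119) = -364/41 ≈ -8.8780
Rounded to 4 decimal places: z = -8.8780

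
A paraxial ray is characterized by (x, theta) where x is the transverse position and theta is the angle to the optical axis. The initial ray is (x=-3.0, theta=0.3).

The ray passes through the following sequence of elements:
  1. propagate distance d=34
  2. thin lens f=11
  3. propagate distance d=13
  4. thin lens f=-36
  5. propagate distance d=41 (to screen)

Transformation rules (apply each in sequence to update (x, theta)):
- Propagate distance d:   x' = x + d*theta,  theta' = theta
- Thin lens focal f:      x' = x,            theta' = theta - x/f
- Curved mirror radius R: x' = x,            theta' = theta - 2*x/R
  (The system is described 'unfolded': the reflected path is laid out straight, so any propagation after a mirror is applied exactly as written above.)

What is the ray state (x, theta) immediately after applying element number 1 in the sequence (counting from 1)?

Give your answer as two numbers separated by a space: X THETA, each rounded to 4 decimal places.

Answer: 7.2000 0.3000

Derivation:
Initial: x=-3.0000 theta=0.3000
After 1 (propagate distance d=34): x=7.2000 theta=0.3000
Rounded to 4 decimal places: x = 7.2000, theta = 0.3000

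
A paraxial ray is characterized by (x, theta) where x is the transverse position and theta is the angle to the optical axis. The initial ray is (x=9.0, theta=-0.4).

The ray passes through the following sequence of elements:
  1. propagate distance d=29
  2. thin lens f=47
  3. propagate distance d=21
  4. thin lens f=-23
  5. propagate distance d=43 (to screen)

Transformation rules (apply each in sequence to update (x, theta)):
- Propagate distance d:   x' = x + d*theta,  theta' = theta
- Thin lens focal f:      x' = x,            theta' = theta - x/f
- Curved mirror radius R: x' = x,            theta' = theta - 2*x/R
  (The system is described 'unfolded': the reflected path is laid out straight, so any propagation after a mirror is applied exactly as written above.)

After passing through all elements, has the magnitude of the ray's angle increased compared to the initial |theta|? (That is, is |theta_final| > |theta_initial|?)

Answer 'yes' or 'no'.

Initial: x=9.0000 theta=-0.4000
After 1 (propagate distance d=29): x=-2.6000 theta=-0.4000
After 2 (thin lens f=47): x=-2.6000 theta=-81/235 (≈-0.3447)
After 3 (propagate distance d=21): x=-2312/235 (≈-9.8383) theta=-81/235 (≈-0.3447)
After 4 (thin lens f=-23): x=-2312/235 (≈-9.8383) theta=-835/1081 (≈-0.7724)
After 5 (propagate distance d=43 (to screen)): x=-232701/5405 (≈-43.0529) theta=-835/1081 (≈-0.7724)
|theta_initial|=0.4000 |theta_final|=835/1081 (≈0.7724) -> increased

Answer: yes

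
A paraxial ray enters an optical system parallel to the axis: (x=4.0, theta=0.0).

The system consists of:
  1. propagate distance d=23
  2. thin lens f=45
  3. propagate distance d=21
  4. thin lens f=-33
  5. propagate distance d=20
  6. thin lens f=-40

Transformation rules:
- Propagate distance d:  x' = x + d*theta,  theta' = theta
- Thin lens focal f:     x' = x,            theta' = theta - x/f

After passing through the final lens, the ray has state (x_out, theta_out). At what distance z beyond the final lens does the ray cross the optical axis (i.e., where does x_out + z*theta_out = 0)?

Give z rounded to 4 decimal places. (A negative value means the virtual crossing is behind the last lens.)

Initial: x=4.0000 theta=0.0000
After 1 (propagate distance d=23): x=4.0000 theta=0.0000
After 2 (thin lens f=45): x=4.0000 theta=-4/45 (≈-0.0889)
After 3 (propagate distance d=21): x=32/15 (≈2.1333) theta=-4/45 (≈-0.0889)
After 4 (thin lens f=-33): x=32/15 (≈2.1333) theta=-4/165 (≈-0.0242)
After 5 (propagate distance d=20): x=272/165 (≈1.6485) theta=-4/165 (≈-0.0242)
After 6 (thin lens f=-40): x=272/165 (≈1.6485) theta=14/825 (≈0.0170)
z_focus = -x_out/theta_out = -(272/165)/(14/825) = -680/7 ≈ -97.1429
Rounded to 4 decimal places: z = -97.1429

Answer: -97.1429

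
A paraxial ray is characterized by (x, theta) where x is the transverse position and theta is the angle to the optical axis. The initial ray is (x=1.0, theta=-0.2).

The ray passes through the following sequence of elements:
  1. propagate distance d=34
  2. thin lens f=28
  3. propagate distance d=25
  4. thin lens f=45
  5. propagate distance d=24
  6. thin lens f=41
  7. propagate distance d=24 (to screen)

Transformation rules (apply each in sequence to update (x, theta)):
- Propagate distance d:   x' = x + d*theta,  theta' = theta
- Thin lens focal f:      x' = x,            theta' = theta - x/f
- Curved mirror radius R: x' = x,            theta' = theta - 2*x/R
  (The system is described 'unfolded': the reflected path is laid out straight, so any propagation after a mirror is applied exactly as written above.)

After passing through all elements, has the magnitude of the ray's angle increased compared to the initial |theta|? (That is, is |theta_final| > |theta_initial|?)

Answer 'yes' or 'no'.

Answer: no

Derivation:
Initial: x=1.0000 theta=-0.2000
After 1 (propagate distance d=34): x=-5.8000 theta=-0.2000
After 2 (thin lens f=28): x=-5.8000 theta=1/140 (≈0.0071)
After 3 (propagate distance d=25): x=-787/140 (≈-5.6214) theta=1/140 (≈0.0071)
After 4 (thin lens f=45): x=-787/140 (≈-5.6214) theta=208/1575 (≈0.1321)
After 5 (propagate distance d=24): x=-5149/2100 (≈-2.4519) theta=208/1575 (≈0.1321)
After 6 (thin lens f=41): x=-5149/2100 (≈-2.4519) theta=49559/258300 (≈0.1919)
After 7 (propagate distance d=24 (to screen)): x=185363/86100 (≈2.1529) theta=49559/258300 (≈0.1919)
|theta_initial|=0.2000 |theta_final|=49559/258300 (≈0.1919) -> not increased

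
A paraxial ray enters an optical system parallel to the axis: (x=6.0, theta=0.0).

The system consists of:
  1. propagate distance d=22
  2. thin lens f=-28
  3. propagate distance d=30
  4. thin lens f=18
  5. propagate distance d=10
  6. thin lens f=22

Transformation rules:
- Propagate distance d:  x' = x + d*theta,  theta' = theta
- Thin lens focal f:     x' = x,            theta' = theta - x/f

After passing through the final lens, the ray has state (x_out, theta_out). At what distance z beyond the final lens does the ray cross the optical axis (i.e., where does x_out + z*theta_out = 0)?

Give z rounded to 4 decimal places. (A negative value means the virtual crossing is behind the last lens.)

Answer: 9.2966

Derivation:
Initial: x=6.0000 theta=0.0000
After 1 (propagate distance d=22): x=6.0000 theta=0.0000
After 2 (thin lens f=-28): x=6.0000 theta=3/14 (≈0.2143)
After 3 (propagate distance d=30): x=87/7 (≈12.4286) theta=3/14 (≈0.2143)
After 4 (thin lens f=18): x=87/7 (≈12.4286) theta=-10/21 (≈-0.4762)
After 5 (propagate distance d=10): x=23/3 (≈7.6667) theta=-10/21 (≈-0.4762)
After 6 (thin lens f=22): x=23/3 (≈7.6667) theta=-127/154 (≈-0.8247)
z_focus = -x_out/theta_out = -(23/3)/(-127/154) = 3542/381 ≈ 9.2966
Rounded to 4 decimal places: z = 9.2966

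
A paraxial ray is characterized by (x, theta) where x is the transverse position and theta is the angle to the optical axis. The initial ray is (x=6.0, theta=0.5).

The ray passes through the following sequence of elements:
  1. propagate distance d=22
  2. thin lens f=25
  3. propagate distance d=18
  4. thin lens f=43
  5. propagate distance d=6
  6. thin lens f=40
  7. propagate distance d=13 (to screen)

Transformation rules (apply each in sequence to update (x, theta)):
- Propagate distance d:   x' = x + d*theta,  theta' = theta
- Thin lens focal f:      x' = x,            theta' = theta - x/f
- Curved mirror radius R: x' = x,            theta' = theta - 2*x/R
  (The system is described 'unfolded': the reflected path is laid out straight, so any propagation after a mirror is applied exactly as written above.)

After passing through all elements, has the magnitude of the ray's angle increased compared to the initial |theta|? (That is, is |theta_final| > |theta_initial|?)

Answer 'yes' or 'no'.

Answer: yes

Derivation:
Initial: x=6.0000 theta=0.5000
After 1 (propagate distance d=22): x=17.0000 theta=0.5000
After 2 (thin lens f=25): x=17.0000 theta=-0.1800
After 3 (propagate distance d=18): x=13.7600 theta=-0.1800
After 4 (thin lens f=43): x=13.7600 theta=-0.5000
After 5 (propagate distance d=6): x=10.7600 theta=-0.5000
After 6 (thin lens f=40): x=10.7600 theta=-0.7690
After 7 (propagate distance d=13 (to screen)): x=0.7630 theta=-0.7690
|theta_initial|=0.5000 |theta_final|=0.7690 -> increased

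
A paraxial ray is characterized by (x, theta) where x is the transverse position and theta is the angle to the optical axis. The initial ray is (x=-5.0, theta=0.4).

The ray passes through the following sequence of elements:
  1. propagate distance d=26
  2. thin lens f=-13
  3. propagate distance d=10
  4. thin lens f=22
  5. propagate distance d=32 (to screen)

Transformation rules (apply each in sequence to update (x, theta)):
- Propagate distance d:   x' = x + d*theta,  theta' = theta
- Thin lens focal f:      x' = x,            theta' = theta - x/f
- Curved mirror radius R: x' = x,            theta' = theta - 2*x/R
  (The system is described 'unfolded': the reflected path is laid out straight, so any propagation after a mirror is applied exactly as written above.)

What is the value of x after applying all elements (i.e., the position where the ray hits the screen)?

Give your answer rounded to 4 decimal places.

Answer: 19.9315

Derivation:
Initial: x=-5.0000 theta=0.4000
After 1 (propagate distance d=26): x=5.4000 theta=0.4000
After 2 (thin lens f=-13): x=5.4000 theta=53/65 (≈0.8154)
After 3 (propagate distance d=10): x=881/65 (≈13.5538) theta=53/65 (≈0.8154)
After 4 (thin lens f=22): x=881/65 (≈13.5538) theta=57/286 (≈0.1993)
After 5 (propagate distance d=32 (to screen)): x=14251/715 (≈19.9315) theta=57/286 (≈0.1993)
Rounded to 4 decimal places: x = 19.9315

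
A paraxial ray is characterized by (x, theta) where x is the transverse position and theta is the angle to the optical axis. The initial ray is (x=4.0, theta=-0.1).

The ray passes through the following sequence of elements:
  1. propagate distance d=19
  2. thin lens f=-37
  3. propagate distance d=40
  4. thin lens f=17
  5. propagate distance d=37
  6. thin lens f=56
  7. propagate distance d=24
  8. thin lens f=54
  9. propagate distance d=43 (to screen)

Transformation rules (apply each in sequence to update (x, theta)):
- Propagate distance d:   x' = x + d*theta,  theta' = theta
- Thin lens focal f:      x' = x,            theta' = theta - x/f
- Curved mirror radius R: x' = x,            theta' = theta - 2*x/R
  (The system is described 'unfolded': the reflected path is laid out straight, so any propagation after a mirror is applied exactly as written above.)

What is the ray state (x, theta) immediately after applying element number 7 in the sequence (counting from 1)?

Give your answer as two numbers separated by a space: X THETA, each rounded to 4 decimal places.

Answer: -2.7238 -0.0287

Derivation:
Initial: x=4.0000 theta=-0.1000
After 1 (propagate distance d=19): x=2.1000 theta=-0.1000
After 2 (thin lens f=-37): x=2.1000 theta=-8/185 (≈-0.0432)
After 3 (propagate distance d=40): x=137/370 (≈0.3703) theta=-8/185 (≈-0.0432)
After 4 (thin lens f=17): x=137/370 (≈0.3703) theta=-409/6290 (≈-0.0650)
After 5 (propagate distance d=37): x=-6402/3145 (≈-2.0356) theta=-409/6290 (≈-0.0650)
After 6 (thin lens f=56): x=-6402/3145 (≈-2.0356) theta=-505/17612 (≈-0.0287)
After 7 (propagate distance d=24): x=-59964/22015 (≈-2.7238) theta=-505/17612 (≈-0.0287)
Rounded to 4 decimal places: x = -2.7238, theta = -0.0287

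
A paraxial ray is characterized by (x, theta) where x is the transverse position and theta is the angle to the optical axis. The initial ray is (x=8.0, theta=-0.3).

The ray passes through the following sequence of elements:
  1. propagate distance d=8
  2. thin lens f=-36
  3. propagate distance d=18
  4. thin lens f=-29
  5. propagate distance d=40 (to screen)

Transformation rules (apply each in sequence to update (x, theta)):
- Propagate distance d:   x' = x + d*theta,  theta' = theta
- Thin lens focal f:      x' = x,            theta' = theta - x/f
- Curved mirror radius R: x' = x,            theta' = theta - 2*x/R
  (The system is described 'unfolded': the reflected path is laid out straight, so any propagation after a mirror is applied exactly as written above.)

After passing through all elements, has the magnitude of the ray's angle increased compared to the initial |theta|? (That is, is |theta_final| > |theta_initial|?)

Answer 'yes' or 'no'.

Answer: no

Derivation:
Initial: x=8.0000 theta=-0.3000
After 1 (propagate distance d=8): x=5.6000 theta=-0.3000
After 2 (thin lens f=-36): x=5.6000 theta=-13/90 (≈-0.1444)
After 3 (propagate distance d=18): x=3.0000 theta=-13/90 (≈-0.1444)
After 4 (thin lens f=-29): x=3.0000 theta=-107/2610 (≈-0.0410)
After 5 (propagate distance d=40 (to screen)): x=355/261 (≈1.3602) theta=-107/2610 (≈-0.0410)
|theta_initial|=0.3000 |theta_final|=107/2610 (≈0.0410) -> not increased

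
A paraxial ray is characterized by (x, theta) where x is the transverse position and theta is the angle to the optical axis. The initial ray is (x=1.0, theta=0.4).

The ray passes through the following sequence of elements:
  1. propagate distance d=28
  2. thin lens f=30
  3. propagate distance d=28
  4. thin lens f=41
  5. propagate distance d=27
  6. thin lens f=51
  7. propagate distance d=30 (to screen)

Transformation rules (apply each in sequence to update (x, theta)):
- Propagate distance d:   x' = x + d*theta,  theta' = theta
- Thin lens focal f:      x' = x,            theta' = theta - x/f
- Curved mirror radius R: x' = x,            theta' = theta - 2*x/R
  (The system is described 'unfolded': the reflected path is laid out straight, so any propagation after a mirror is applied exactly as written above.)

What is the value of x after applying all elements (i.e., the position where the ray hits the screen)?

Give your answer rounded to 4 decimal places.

Initial: x=1.0000 theta=0.4000
After 1 (propagate distance d=28): x=12.2000 theta=0.4000
After 2 (thin lens f=30): x=12.2000 theta=-1/150 (≈-0.0067)
After 3 (propagate distance d=28): x=901/75 (≈12.0133) theta=-1/150 (≈-0.0067)
After 4 (thin lens f=41): x=901/75 (≈12.0133) theta=-1843/6150 (≈-0.2997)
After 5 (propagate distance d=27): x=24121/6150 (≈3.9221) theta=-1843/6150 (≈-0.2997)
After 6 (thin lens f=51): x=24121/6150 (≈3.9221) theta=-59057/156825 (≈-0.3766)
After 7 (propagate distance d=30 (to screen)): x=-771083/104550 (≈-7.3753) theta=-59057/156825 (≈-0.3766)
Rounded to 4 decimal places: x = -7.3753

Answer: -7.3753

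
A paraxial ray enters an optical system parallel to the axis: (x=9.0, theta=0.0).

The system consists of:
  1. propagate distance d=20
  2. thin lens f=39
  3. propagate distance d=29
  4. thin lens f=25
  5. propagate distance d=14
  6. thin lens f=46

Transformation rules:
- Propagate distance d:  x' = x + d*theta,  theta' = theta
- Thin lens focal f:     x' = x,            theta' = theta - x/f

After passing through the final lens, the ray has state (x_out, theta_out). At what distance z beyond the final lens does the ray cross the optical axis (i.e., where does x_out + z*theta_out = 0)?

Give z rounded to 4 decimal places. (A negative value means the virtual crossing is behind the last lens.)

Answer: -8.0584

Derivation:
Initial: x=9.0000 theta=0.0000
After 1 (propagate distance d=20): x=9.0000 theta=0.0000
After 2 (thin lens f=39): x=9.0000 theta=-3/13 (≈-0.2308)
After 3 (propagate distance d=29): x=30/13 (≈2.3077) theta=-3/13 (≈-0.2308)
After 4 (thin lens f=25): x=30/13 (≈2.3077) theta=-21/65 (≈-0.3231)
After 5 (propagate distance d=14): x=-144/65 (≈-2.2154) theta=-21/65 (≈-0.3231)
After 6 (thin lens f=46): x=-144/65 (≈-2.2154) theta=-411/1495 (≈-0.2749)
z_focus = -x_out/theta_out = -(-144/65)/(-411/1495) = -1104/137 ≈ -8.0584
Rounded to 4 decimal places: z = -8.0584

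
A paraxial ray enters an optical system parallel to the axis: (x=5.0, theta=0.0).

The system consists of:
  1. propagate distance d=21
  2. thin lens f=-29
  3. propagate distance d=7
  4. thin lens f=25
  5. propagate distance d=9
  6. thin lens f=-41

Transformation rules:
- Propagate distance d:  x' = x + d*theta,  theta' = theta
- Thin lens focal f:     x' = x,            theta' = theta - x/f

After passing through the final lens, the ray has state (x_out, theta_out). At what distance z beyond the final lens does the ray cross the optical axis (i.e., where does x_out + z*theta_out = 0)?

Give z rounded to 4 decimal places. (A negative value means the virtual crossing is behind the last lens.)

Answer: -93.8314

Derivation:
Initial: x=5.0000 theta=0.0000
After 1 (propagate distance d=21): x=5.0000 theta=0.0000
After 2 (thin lens f=-29): x=5.0000 theta=5/29 (≈0.1724)
After 3 (propagate distance d=7): x=180/29 (≈6.2069) theta=5/29 (≈0.1724)
After 4 (thin lens f=25): x=180/29 (≈6.2069) theta=-11/145 (≈-0.0759)
After 5 (propagate distance d=9): x=801/145 (≈5.5241) theta=-11/145 (≈-0.0759)
After 6 (thin lens f=-41): x=801/145 (≈5.5241) theta=70/1189 (≈0.0589)
z_focus = -x_out/theta_out = -(801/145)/(70/1189) = -32841/350 ≈ -93.8314
Rounded to 4 decimal places: z = -93.8314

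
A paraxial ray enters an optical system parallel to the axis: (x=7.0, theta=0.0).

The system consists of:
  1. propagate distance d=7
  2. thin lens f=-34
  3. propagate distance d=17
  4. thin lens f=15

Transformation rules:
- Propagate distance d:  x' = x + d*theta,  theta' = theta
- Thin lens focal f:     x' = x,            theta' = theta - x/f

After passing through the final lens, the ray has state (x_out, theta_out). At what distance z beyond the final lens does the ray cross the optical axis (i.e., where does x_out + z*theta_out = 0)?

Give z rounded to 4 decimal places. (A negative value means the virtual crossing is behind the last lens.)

Answer: 21.2500

Derivation:
Initial: x=7.0000 theta=0.0000
After 1 (propagate distance d=7): x=7.0000 theta=0.0000
After 2 (thin lens f=-34): x=7.0000 theta=7/34 (≈0.2059)
After 3 (propagate distance d=17): x=10.5000 theta=7/34 (≈0.2059)
After 4 (thin lens f=15): x=10.5000 theta=-42/85 (≈-0.4941)
z_focus = -x_out/theta_out = -(10.5000)/(-42/85) = 21.2500
Rounded to 4 decimal places: z = 21.2500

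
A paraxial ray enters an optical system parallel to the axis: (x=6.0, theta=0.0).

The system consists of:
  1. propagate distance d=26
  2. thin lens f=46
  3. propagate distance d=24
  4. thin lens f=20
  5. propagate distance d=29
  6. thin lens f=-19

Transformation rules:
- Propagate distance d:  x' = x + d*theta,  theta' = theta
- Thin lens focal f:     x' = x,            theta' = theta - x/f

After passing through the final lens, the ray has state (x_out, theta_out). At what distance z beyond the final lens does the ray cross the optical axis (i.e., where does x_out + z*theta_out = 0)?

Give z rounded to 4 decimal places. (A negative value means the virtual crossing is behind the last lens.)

Answer: -9.3794

Derivation:
Initial: x=6.0000 theta=0.0000
After 1 (propagate distance d=26): x=6.0000 theta=0.0000
After 2 (thin lens f=46): x=6.0000 theta=-3/23 (≈-0.1304)
After 3 (propagate distance d=24): x=66/23 (≈2.8696) theta=-3/23 (≈-0.1304)
After 4 (thin lens f=20): x=66/23 (≈2.8696) theta=-63/230 (≈-0.2739)
After 5 (propagate distance d=29): x=-1167/230 (≈-5.0739) theta=-63/230 (≈-0.2739)
After 6 (thin lens f=-19): x=-1167/230 (≈-5.0739) theta=-1182/2185 (≈-0.5410)
z_focus = -x_out/theta_out = -(-1167/230)/(-1182/2185) = -7391/788 ≈ -9.3794
Rounded to 4 decimal places: z = -9.3794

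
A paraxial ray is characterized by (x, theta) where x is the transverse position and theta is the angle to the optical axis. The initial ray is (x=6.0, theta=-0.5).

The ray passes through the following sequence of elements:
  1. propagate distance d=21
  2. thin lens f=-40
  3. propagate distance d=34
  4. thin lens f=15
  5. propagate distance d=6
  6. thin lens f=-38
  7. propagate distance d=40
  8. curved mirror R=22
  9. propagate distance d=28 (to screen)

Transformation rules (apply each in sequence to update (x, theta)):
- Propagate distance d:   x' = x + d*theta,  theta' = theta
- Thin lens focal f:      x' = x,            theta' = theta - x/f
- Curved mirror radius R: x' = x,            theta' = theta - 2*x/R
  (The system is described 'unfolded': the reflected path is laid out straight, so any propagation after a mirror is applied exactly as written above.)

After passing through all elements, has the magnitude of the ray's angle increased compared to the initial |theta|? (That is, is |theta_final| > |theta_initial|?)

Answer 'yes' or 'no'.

Answer: no

Derivation:
Initial: x=6.0000 theta=-0.5000
After 1 (propagate distance d=21): x=-4.5000 theta=-0.5000
After 2 (thin lens f=-40): x=-4.5000 theta=-0.6125
After 3 (propagate distance d=34): x=-25.3250 theta=-0.6125
After 4 (thin lens f=15): x=-25.3250 theta=1291/1200 (≈1.0758)
After 5 (propagate distance d=6): x=-18.8700 theta=1291/1200 (≈1.0758)
After 6 (thin lens f=-38): x=-18.8700 theta=13207/22800 (≈0.5793)
After 7 (propagate distance d=40): x=24511/5700 (≈4.3002) theta=13207/22800 (≈0.5793)
After 8 (curved mirror R=22): x=24511/5700 (≈4.3002) theta=47233/250800 (≈0.1883)
After 9 (propagate distance d=28 (to screen)): x=50021/5225 (≈9.5734) theta=47233/250800 (≈0.1883)
|theta_initial|=0.5000 |theta_final|=47233/250800 (≈0.1883) -> not increased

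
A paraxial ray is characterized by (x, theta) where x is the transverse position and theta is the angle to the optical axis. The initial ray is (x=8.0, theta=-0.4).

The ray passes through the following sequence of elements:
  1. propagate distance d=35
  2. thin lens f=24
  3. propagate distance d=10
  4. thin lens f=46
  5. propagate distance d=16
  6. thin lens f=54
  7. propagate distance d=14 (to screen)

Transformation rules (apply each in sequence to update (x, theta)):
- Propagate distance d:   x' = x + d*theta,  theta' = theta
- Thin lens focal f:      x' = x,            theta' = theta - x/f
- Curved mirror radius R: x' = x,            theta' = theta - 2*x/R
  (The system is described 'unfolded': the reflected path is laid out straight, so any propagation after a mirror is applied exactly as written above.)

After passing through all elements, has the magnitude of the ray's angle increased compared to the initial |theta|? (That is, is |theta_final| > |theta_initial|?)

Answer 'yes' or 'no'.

Answer: no

Derivation:
Initial: x=8.0000 theta=-0.4000
After 1 (propagate distance d=35): x=-6.0000 theta=-0.4000
After 2 (thin lens f=24): x=-6.0000 theta=-0.1500
After 3 (propagate distance d=10): x=-7.5000 theta=-0.1500
After 4 (thin lens f=46): x=-7.5000 theta=3/230 (≈0.0130)
After 5 (propagate distance d=16): x=-1677/230 (≈-7.2913) theta=3/230 (≈0.0130)
After 6 (thin lens f=54): x=-1677/230 (≈-7.2913) theta=613/4140 (≈0.1481)
After 7 (propagate distance d=14 (to screen)): x=-5401/1035 (≈-5.2184) theta=613/4140 (≈0.1481)
|theta_initial|=0.4000 |theta_final|=613/4140 (≈0.1481) -> not increased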